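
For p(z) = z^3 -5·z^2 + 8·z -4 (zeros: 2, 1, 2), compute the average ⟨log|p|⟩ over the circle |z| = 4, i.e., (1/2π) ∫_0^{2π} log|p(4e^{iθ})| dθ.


Zeros: 1, 2, 2; r = 4.
Inside |z| < r: 1, 2, 2. Outside (|z| ≥ r): ∅.
p(0) = -4, so log|p(0)| = log(4) = 1.3863.
Apply Jensen: I(r) = log|p(0)| + Σ_k log(r/|z_k|), summed over zeros inside |z| < r.
  log(r/|z_k|) for z_k = 2: log(4/2) = 0.6931
  log(r/|z_k|) for z_k = 1: log(4/1) = 1.3863
  log(r/|z_k|) for z_k = 2: log(4/2) = 0.6931
Sum over inside zeros: 2.7726.
I(r) = log|p(0)| + (inside sum) = 1.3863 + 2.7726 = 4.1589.
Closed form (all zeros inside, monic): I(r) = n·log(r) = 3·log(4) = 4.1589. ✓

I(r) ≈ 4.1589.


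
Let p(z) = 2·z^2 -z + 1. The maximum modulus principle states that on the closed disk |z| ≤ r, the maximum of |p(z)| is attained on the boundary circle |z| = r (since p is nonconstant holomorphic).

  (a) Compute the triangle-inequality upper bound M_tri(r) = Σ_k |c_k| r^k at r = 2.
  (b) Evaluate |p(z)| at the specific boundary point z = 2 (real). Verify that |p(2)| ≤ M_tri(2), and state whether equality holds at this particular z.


Coefficients: c_0 = 1, c_1 = -1, c_2 = 2. Radius r = 2.
Part (a). Triangle bound: M_tri(r) = Σ_k |c_k| r^k
  = |1|·2^0 + |-1|·2^1 + |2|·2^2
  = 1 + 2 + 8 = 11.
This bounds M(r) := max_{|z|=r} |p(z)| from above; equality holds iff all terms c_k z^k can be made to align in phase at a single z on |z|=r.
Part (b). At z = 2 (real, on the circle |z| = r):
  p(2) = (1)·2^0 + (-1)·2^1 + (2)·2^2 = 7.
  |p(2)| = 7.
Check: |p(2)| = 7 ≤ 11 = M_tri(2). ✓ Equality does not hold at z = 2 (the coefficients have mixed signs, so the terms do not all align in phase there).

M_tri(2) = 11; |p(2)| = 7; equality at z=2: no.


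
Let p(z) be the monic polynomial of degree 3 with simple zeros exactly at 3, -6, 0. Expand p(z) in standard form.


The polynomial is p(z) = ∏_{α ∈ S} (z − α), where S = {3, -6, 0}.
Expanding the product yields: p(z) = z^3 + 3·z^2 -18·z.
The resulting polynomial has degree 3 and real coefficients as required.

p(z) = z^3 + 3·z^2 -18·z.


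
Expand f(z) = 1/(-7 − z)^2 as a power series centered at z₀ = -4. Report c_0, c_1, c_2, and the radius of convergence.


Let w = z − z₀, so z = z₀ + w.
Then -7 − z = -7 − (z₀ + w) = (-7 − z₀) − w = -3 − w.
f(z) = 1/(-3 − w)^2 = (1/(-3)^2) · (1 − w/(-3))^{−2}.
By the binomial series (1−u)^{−2} = Σ_{n≥0} C(n+1, 1) u^n for |u|<1, with u = w/(-3):
  c_n = C(n+1, 1) / (-3)^(n+2).
  c_0 = 1/(-3)^2 = 1/9.
  c_1 = 2/(-3)^3 = -2/27.
  c_2 = 3/(-3)^4 = 1/27.
The series is valid for |w/d| < 1, i.e. |z − z₀| < |d|.
Radius of convergence: R = |-7 − z₀| = |-3| = 3 (distance from z₀ to the singularity z = -7).

c_0 = 1/9, c_1 = -2/27, c_2 = 1/27; R = 3.


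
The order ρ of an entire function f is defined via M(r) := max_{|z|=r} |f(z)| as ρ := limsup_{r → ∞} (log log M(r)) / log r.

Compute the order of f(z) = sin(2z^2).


Write sin(w) = (e^{iw} ± e^{−iw})/(2 or 2i), so |sin(w)| ≤ e^{|w|}. With w = 2z^2, |w| ≤ 2r^2 + 0 on |z|=r, giving M(r) ≤ e^{2r^2 + 0} and ρ ≤ 2. For the lower bound, choose z on |z|=r with 2z^2 purely imaginary of modulus 2r^2; then |sin(2z^2)| grows like e^{2r^2}/2, so ρ ≥ 2. Hence ρ = 2.
Therefore ρ = 2.

Order ρ = 2.


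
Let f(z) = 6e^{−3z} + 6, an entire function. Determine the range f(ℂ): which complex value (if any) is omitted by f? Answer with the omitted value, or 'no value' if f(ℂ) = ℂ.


Little Picard bounds the complement of f(ℂ) to at most one point.
e^{−3z} is never zero on ℂ, so 6·e^{−3z} takes every value in ℂ ∖ {0}. Adding 6 shifts the range to ℂ ∖ {6}. Thus f omits exactly the value 6.

Omitted value: 6.


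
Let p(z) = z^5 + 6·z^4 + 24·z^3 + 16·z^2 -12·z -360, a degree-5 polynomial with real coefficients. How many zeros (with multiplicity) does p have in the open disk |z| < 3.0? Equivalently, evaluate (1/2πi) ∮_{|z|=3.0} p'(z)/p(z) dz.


The zeros of p are: (-1 + 3i), (-1 - 3i), (-3 + 3i), (-3 - 3i), 2.
Their magnitudes are: 3.162, 3.162, 4.243, 4.243, 2.
Zeros with |z| < R = 3.0: 2.
Count = 1.
By the argument principle, (1/2πi) ∮_{|z|=R} p'(z)/p(z) dz equals exactly this count.

Number of zeros inside |z| < 3.0: 1.


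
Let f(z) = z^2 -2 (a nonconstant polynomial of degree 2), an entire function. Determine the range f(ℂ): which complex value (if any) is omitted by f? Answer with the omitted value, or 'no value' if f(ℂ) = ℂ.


Little Picard bounds the complement of f(ℂ) to at most one point.
For every w ∈ ℂ, the equation p(z) − w = 0 is a nonconstant polynomial in z and hence has at least one root by the fundamental theorem of algebra. So p is surjective onto ℂ, omitting no value.

Omitted value: no value.


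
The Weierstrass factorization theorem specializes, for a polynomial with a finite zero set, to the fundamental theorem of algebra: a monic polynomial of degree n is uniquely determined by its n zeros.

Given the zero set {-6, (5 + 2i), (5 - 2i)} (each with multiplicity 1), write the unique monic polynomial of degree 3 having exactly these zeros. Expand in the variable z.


The polynomial is p(z) = ∏_{α ∈ S} (z − α), where S = {-6, (5 + 2i), (5 - 2i)}.
Expanding the product yields: p(z) = z^3 -4·z^2 -31·z + 174.
Note conjugate pairs combine to real quadratics: (z − (5+2i))(z − (5−2i)) = z² − 10z + 29.
The resulting polynomial has degree 3 and real coefficients as required.

p(z) = z^3 -4·z^2 -31·z + 174.


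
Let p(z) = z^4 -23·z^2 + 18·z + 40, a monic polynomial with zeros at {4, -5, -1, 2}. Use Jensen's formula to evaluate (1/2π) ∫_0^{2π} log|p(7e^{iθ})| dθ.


Zeros: -5, -1, 2, 4; r = 7.
Inside |z| < r: -5, -1, 2, 4. Outside (|z| ≥ r): ∅.
p(0) = 40, so log|p(0)| = log(40) = 3.6889.
Apply Jensen: I(r) = log|p(0)| + Σ_k log(r/|z_k|), summed over zeros inside |z| < r.
  log(r/|z_k|) for z_k = 4: log(7/4) = 0.5596
  log(r/|z_k|) for z_k = -5: log(7/5) = 0.3365
  log(r/|z_k|) for z_k = -1: log(7/1) = 1.9459
  log(r/|z_k|) for z_k = 2: log(7/2) = 1.2528
Sum over inside zeros: 4.0948.
I(r) = log|p(0)| + (inside sum) = 3.6889 + 4.0948 = 7.7836.
Closed form (all zeros inside, monic): I(r) = n·log(r) = 4·log(7) = 7.7836. ✓

I(r) ≈ 7.7836.


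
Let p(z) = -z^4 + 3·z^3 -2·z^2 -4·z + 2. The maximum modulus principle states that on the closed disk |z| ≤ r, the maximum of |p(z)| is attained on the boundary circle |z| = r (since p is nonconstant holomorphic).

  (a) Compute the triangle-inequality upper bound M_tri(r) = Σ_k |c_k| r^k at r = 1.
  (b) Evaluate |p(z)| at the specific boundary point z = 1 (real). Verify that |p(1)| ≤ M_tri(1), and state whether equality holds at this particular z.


Coefficients: c_0 = 2, c_1 = -4, c_2 = -2, c_3 = 3, c_4 = -1. Radius r = 1.
Part (a). Triangle bound: M_tri(r) = Σ_k |c_k| r^k
  = |2|·1^0 + |-4|·1^1 + |-2|·1^2 + |3|·1^3 + |-1|·1^4
  = 2 + 4 + 2 + 3 + 1 = 12.
This bounds M(r) := max_{|z|=r} |p(z)| from above; equality holds iff all terms c_k z^k can be made to align in phase at a single z on |z|=r.
Part (b). At z = 1 (real, on the circle |z| = r):
  p(1) = (2)·1^0 + (-4)·1^1 + (-2)·1^2 + (3)·1^3 + (-1)·1^4 = -2.
  |p(1)| = 2.
Check: |p(1)| = 2 ≤ 12 = M_tri(1). ✓ Equality does not hold at z = 1 (the coefficients have mixed signs, so the terms do not all align in phase there).

M_tri(1) = 12; |p(1)| = 2; equality at z=1: no.


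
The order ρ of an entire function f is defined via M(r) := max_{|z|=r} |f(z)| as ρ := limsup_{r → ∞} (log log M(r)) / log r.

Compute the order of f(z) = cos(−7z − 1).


cos(w) is a linear combination of e^{iw} and e^{−iw} (or e^w, e^{−w} in the hyperbolic case), so |cos(w)| ≤ e^{|w|}. With w = −7z − 1, |w| ≤ 7|z| + 1 = 7r + 1 on |z| = r, giving M(r) ≤ e^{7r + 1}, so ρ ≤ 1. On a suitable ray (z = it for sin/cos; z = t for sinh/cosh, t real → ∞), |cos(−7z − 1)| grows like e^{7|t|}/2, so ρ ≥ 1. Hence ρ = 1.
Therefore ρ = 1.

Order ρ = 1.


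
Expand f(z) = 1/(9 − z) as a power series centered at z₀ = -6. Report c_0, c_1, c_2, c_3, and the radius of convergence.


Let w = z − z₀, so z = z₀ + w.
Then 9 − z = 9 − (z₀ + w) = (9 − z₀) − w = 15 − w.
f(z) = 1/(15 − w) = (1/(15)) · 1/(1 − w/(15)) = Σ_{n≥0} w^n / (15)^(n+1).
So c_n = 1/(15)^(n+1):
  c_0 = 1/(15)^1 = 1/15.
  c_1 = 1/(15)^2 = 1/225.
  c_2 = 1/(15)^3 = 1/3375.
  c_3 = 1/(15)^4 = 1/50625.
The series is valid for |w/d| < 1, i.e. |z − z₀| < |d|.
Radius of convergence: R = |9 − z₀| = |15| = 15 (distance from z₀ to the singularity z = 9).

c_0 = 1/15, c_1 = 1/225, c_2 = 1/3375, c_3 = 1/50625; R = 15.


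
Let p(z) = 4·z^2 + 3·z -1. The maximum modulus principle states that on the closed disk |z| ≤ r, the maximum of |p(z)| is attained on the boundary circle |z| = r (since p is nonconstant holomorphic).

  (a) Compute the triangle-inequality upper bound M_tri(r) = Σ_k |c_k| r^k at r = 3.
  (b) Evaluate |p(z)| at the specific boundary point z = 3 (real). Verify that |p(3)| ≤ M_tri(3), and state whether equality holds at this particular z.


Coefficients: c_0 = -1, c_1 = 3, c_2 = 4. Radius r = 3.
Part (a). Triangle bound: M_tri(r) = Σ_k |c_k| r^k
  = |-1|·3^0 + |3|·3^1 + |4|·3^2
  = 1 + 9 + 36 = 46.
This bounds M(r) := max_{|z|=r} |p(z)| from above; equality holds iff all terms c_k z^k can be made to align in phase at a single z on |z|=r.
Part (b). At z = 3 (real, on the circle |z| = r):
  p(3) = (-1)·3^0 + (3)·3^1 + (4)·3^2 = 44.
  |p(3)| = 44.
Check: |p(3)| = 44 ≤ 46 = M_tri(3). ✓ Equality does not hold at z = 3 (the coefficients have mixed signs, so the terms do not all align in phase there).

M_tri(3) = 46; |p(3)| = 44; equality at z=3: no.


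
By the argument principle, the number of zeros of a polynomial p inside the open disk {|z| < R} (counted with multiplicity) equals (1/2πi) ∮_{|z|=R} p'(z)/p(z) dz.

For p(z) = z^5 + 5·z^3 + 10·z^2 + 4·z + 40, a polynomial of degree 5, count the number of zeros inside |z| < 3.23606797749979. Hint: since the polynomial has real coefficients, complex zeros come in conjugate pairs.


The zeros of p are: (0 + 2i), (0 - 2i), (1 + 2i), (1 - 2i), -2.
Their magnitudes are: 2, 2, 2.236, 2.236, 2.
Zeros with |z| < R = 3.23606797749979: (0 + 2i), (0 - 2i), (1 + 2i), (1 - 2i), -2.
Count = 5.
By the argument principle, (1/2πi) ∮_{|z|=R} p'(z)/p(z) dz equals exactly this count.

Number of zeros inside |z| < 3.23606797749979: 5.


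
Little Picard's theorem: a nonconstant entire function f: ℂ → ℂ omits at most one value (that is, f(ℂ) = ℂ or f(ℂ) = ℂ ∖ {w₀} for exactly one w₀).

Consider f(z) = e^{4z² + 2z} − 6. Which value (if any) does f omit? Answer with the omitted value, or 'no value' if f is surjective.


Little Picard bounds the complement of f(ℂ) to at most one point.
The exponent g(z) = 4z² + 2z is a nonconstant polynomial, hence surjective onto ℂ. So e^{g(z)} takes every value in {e^w : w ∈ ℂ} = ℂ ∖ {0}. Adding -6 shifts the range to ℂ ∖ {-6}. f omits exactly -6.

Omitted value: -6.


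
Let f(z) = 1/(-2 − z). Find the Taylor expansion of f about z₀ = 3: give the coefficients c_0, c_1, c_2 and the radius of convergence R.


Let w = z − z₀, so z = z₀ + w.
Then -2 − z = -2 − (z₀ + w) = (-2 − z₀) − w = -5 − w.
f(z) = 1/(-5 − w) = (1/(-5)) · 1/(1 − w/(-5)) = Σ_{n≥0} w^n / (-5)^(n+1).
So c_n = 1/(-5)^(n+1):
  c_0 = 1/(-5)^1 = -1/5.
  c_1 = 1/(-5)^2 = 1/25.
  c_2 = 1/(-5)^3 = -1/125.
The series is valid for |w/d| < 1, i.e. |z − z₀| < |d|.
Radius of convergence: R = |-2 − z₀| = |-5| = 5 (distance from z₀ to the singularity z = -2).

c_0 = -1/5, c_1 = 1/25, c_2 = -1/125; R = 5.


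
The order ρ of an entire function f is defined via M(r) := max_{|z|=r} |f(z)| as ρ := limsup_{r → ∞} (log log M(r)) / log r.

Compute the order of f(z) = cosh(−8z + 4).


cosh(w) is a linear combination of e^{iw} and e^{−iw} (or e^w, e^{−w} in the hyperbolic case), so |cosh(w)| ≤ e^{|w|}. With w = −8z + 4, |w| ≤ 8|z| + 4 = 8r + 4 on |z| = r, giving M(r) ≤ e^{8r + 4}, so ρ ≤ 1. On a suitable ray (z = it for sin/cos; z = t for sinh/cosh, t real → ∞), |cosh(−8z + 4)| grows like e^{8|t|}/2, so ρ ≥ 1. Hence ρ = 1.
Therefore ρ = 1.

Order ρ = 1.


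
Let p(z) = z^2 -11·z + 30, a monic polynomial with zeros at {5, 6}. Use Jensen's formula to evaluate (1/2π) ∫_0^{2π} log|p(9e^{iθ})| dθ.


Zeros: 5, 6; r = 9.
Inside |z| < r: 5, 6. Outside (|z| ≥ r): ∅.
p(0) = 30, so log|p(0)| = log(30) = 3.4012.
Apply Jensen: I(r) = log|p(0)| + Σ_k log(r/|z_k|), summed over zeros inside |z| < r.
  log(r/|z_k|) for z_k = 5: log(9/5) = 0.5878
  log(r/|z_k|) for z_k = 6: log(9/6) = 0.4055
Sum over inside zeros: 0.9933.
I(r) = log|p(0)| + (inside sum) = 3.4012 + 0.9933 = 4.3944.
Closed form (all zeros inside, monic): I(r) = n·log(r) = 2·log(9) = 4.3944. ✓

I(r) ≈ 4.3944.


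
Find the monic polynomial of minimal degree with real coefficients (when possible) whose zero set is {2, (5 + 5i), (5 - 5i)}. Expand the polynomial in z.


The polynomial is p(z) = ∏_{α ∈ S} (z − α), where S = {2, (5 + 5i), (5 - 5i)}.
Expanding the product yields: p(z) = z^3 -12·z^2 + 70·z -100.
Note conjugate pairs combine to real quadratics: (z − (5+5i))(z − (5−5i)) = z² − 10z + 50.
The resulting polynomial has degree 3 and real coefficients as required.

p(z) = z^3 -12·z^2 + 70·z -100.


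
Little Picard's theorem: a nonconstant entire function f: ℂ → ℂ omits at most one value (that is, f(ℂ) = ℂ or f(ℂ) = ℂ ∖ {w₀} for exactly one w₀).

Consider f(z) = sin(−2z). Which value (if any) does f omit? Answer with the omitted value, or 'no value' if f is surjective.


Little Picard bounds the complement of f(ℂ) to at most one point.
sin is entire and surjective onto ℂ: for every w ∈ ℂ, sin(ζ) = w has a solution ζ ∈ ℂ (e.g., via the complex inverse arcsin). With ζ = −2z this gives z = ζ/(-2). Then 1·sin(−2z) takes every value in 1·ℂ = ℂ, and adding 0 is a bijection of ℂ. So f is surjective and omits no value. (Note: only on the real line is sin bounded by [−1, 1].)

Omitted value: no value.


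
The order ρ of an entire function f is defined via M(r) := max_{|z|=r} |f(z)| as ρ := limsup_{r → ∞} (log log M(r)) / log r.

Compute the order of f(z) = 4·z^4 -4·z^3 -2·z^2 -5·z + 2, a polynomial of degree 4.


|f(z)| ≤ Σ|c_k|·r^k = O(r^4) as r → ∞. Polynomial growth is O(e^{r^ε}) for every ε > 0 (since r^4/e^{r^ε} → 0), so ρ ≤ ε for all ε > 0, i.e. ρ = 0. Every nonconstant polynomial has order 0.
Therefore ρ = 0.

Order ρ = 0.


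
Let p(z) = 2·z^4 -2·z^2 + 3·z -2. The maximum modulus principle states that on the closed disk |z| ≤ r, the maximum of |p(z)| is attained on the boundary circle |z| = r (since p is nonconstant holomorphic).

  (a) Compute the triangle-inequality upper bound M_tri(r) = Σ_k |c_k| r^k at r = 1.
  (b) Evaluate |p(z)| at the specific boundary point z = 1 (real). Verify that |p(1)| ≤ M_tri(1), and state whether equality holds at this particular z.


Coefficients: c_0 = -2, c_1 = 3, c_2 = -2, c_3 = 0, c_4 = 2. Radius r = 1.
Part (a). Triangle bound: M_tri(r) = Σ_k |c_k| r^k
  = |-2|·1^0 + |3|·1^1 + |-2|·1^2 + |0|·1^3 + |2|·1^4
  = 2 + 3 + 2 + 0 + 2 = 9.
This bounds M(r) := max_{|z|=r} |p(z)| from above; equality holds iff all terms c_k z^k can be made to align in phase at a single z on |z|=r.
Part (b). At z = 1 (real, on the circle |z| = r):
  p(1) = (-2)·1^0 + (3)·1^1 + (-2)·1^2 + (0)·1^3 + (2)·1^4 = 1.
  |p(1)| = 1.
Check: |p(1)| = 1 ≤ 9 = M_tri(1). ✓ Equality does not hold at z = 1 (the coefficients have mixed signs, so the terms do not all align in phase there).

M_tri(1) = 9; |p(1)| = 1; equality at z=1: no.


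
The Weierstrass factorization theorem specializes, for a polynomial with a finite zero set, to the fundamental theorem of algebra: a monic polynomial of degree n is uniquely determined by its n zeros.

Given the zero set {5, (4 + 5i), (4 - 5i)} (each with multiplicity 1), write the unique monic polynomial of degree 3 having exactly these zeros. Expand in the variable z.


The polynomial is p(z) = ∏_{α ∈ S} (z − α), where S = {5, (4 + 5i), (4 - 5i)}.
Expanding the product yields: p(z) = z^3 -13·z^2 + 81·z -205.
Note conjugate pairs combine to real quadratics: (z − (4+5i))(z − (4−5i)) = z² − 8z + 41.
The resulting polynomial has degree 3 and real coefficients as required.

p(z) = z^3 -13·z^2 + 81·z -205.


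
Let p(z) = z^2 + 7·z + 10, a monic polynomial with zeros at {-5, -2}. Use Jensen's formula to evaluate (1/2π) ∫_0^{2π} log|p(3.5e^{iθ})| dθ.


Zeros: -5, -2; r = 3.5.
Inside |z| < r: -2. Outside (|z| ≥ r): -5.
p(0) = 10, so log|p(0)| = log(10) = 2.3026.
Apply Jensen: I(r) = log|p(0)| + Σ_k log(r/|z_k|), summed over zeros inside |z| < r.
  log(r/|z_k|) for z_k = -2: log(3.5/2) = 0.5596
  Outside zeros (-5) contribute nothing to the Jensen sum.
Sum over inside zeros: 0.5596.
I(r) = log|p(0)| + (inside sum) = 2.3026 + 0.5596 = 2.8622.
Note: since some zeros are outside |z| ≤ r, the simplified n·log(r) form does NOT apply — only the inside zeros contribute.

I(r) ≈ 2.8622.


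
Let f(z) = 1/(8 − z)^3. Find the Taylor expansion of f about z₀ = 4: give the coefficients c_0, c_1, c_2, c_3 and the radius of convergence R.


Let w = z − z₀, so z = z₀ + w.
Then 8 − z = 8 − (z₀ + w) = (8 − z₀) − w = 4 − w.
f(z) = 1/(4 − w)^3 = (1/(4)^3) · (1 − w/(4))^{−3}.
By the binomial series (1−u)^{−3} = Σ_{n≥0} C(n+2, 2) u^n for |u|<1, with u = w/(4):
  c_n = C(n+2, 2) / (4)^(n+3).
  c_0 = 1/(4)^3 = 1/64.
  c_1 = 3/(4)^4 = 3/256.
  c_2 = 6/(4)^5 = 3/512.
  c_3 = 10/(4)^6 = 5/2048.
The series is valid for |w/d| < 1, i.e. |z − z₀| < |d|.
Radius of convergence: R = |8 − z₀| = |4| = 4 (distance from z₀ to the singularity z = 8).

c_0 = 1/64, c_1 = 3/256, c_2 = 3/512, c_3 = 5/2048; R = 4.


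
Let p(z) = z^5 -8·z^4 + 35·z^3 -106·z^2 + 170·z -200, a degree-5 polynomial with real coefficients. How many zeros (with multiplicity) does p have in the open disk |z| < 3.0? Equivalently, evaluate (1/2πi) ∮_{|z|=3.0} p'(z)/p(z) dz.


The zeros of p are: (1 + 3i), (1 - 3i), 4, (1 + 2i), (1 - 2i).
Their magnitudes are: 3.162, 3.162, 4, 2.236, 2.236.
Zeros with |z| < R = 3.0: (1 + 2i), (1 - 2i).
Count = 2.
By the argument principle, (1/2πi) ∮_{|z|=R} p'(z)/p(z) dz equals exactly this count.

Number of zeros inside |z| < 3.0: 2.


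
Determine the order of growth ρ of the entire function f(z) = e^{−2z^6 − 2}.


|e^{−2z^6 − 2}| = e^{Re(-2·z^6) + -2} ≤ e^{2|z|^6 + -2} = e^{2r^6 + -2} on |z| = r, so ρ ≤ 6. Choosing z on |z|=r so that -2·z^6 is real positive (always possible by picking arg z appropriately) gives |f(z)| = e^{2r^6 + -2}, matching the bound. The additive constant -2 does not affect log log M(r) ~ 6·log r. Hence ρ = 6.
Therefore ρ = 6.

Order ρ = 6.


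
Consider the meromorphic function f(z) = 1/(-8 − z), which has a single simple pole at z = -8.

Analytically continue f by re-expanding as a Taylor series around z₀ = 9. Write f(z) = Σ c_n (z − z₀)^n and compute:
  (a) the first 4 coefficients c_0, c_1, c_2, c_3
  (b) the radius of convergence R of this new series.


Let w = z − z₀, so z = z₀ + w.
Then -8 − z = -8 − (z₀ + w) = (-8 − z₀) − w = -17 − w.
f(z) = 1/(-17 − w) = (1/(-17)) · 1/(1 − w/(-17)) = Σ_{n≥0} w^n / (-17)^(n+1).
So c_n = 1/(-17)^(n+1):
  c_0 = 1/(-17)^1 = -1/17.
  c_1 = 1/(-17)^2 = 1/289.
  c_2 = 1/(-17)^3 = -1/4913.
  c_3 = 1/(-17)^4 = 1/83521.
The series is valid for |w/d| < 1, i.e. |z − z₀| < |d|.
Radius of convergence: R = |-8 − z₀| = |-17| = 17 (distance from z₀ to the singularity z = -8).

c_0 = -1/17, c_1 = 1/289, c_2 = -1/4913, c_3 = 1/83521; R = 17.


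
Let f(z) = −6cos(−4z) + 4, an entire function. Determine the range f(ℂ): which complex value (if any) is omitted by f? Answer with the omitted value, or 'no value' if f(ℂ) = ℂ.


Little Picard bounds the complement of f(ℂ) to at most one point.
cos is entire and surjective onto ℂ: for every w ∈ ℂ, cos(ζ) = w has a solution ζ ∈ ℂ (e.g., via the complex inverse arccos). With ζ = −4z this gives z = ζ/(-4). Then -6·cos(−4z) takes every value in -6·ℂ = ℂ, and adding 4 is a bijection of ℂ. So f is surjective and omits no value. (Note: only on the real line is cos bounded by [−1, 1].)

Omitted value: no value.


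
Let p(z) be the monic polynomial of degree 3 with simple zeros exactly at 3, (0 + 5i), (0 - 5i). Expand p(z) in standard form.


The polynomial is p(z) = ∏_{α ∈ S} (z − α), where S = {3, (0 + 5i), (0 - 5i)}.
Expanding the product yields: p(z) = z^3 -3·z^2 + 25·z -75.
Note conjugate pairs combine to real quadratics: (z − (0+5i))(z − (0−5i)) = z² + 25.
The resulting polynomial has degree 3 and real coefficients as required.

p(z) = z^3 -3·z^2 + 25·z -75.


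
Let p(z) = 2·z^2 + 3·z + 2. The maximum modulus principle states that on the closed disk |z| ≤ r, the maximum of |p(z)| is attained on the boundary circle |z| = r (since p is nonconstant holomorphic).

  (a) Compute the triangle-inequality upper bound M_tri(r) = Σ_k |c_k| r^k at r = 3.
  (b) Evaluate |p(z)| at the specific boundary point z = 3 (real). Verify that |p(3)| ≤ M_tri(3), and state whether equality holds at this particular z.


Coefficients: c_0 = 2, c_1 = 3, c_2 = 2. Radius r = 3.
Part (a). Triangle bound: M_tri(r) = Σ_k |c_k| r^k
  = |2|·3^0 + |3|·3^1 + |2|·3^2
  = 2 + 9 + 18 = 29.
This bounds M(r) := max_{|z|=r} |p(z)| from above; equality holds iff all terms c_k z^k can be made to align in phase at a single z on |z|=r.
Part (b). At z = 3 (real, on the circle |z| = r):
  p(3) = (2)·3^0 + (3)·3^1 + (2)·3^2 = 29.
  |p(3)| = 29.
Since all nonzero coefficients share the same sign, |p(3)| = 29 = M_tri(3); the triangle bound is attained at z = 3, so in fact M(r) = 29.

M_tri(3) = 29; |p(3)| = 29; equality at z=3: yes.


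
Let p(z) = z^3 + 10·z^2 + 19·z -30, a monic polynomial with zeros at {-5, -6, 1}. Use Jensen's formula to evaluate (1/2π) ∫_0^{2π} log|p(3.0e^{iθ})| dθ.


Zeros: -6, -5, 1; r = 3.0.
Inside |z| < r: 1. Outside (|z| ≥ r): -6, -5.
p(0) = -30, so log|p(0)| = log(30) = 3.4012.
Apply Jensen: I(r) = log|p(0)| + Σ_k log(r/|z_k|), summed over zeros inside |z| < r.
  log(r/|z_k|) for z_k = 1: log(3.0/1) = 1.0986
  Outside zeros (-6, -5) contribute nothing to the Jensen sum.
Sum over inside zeros: 1.0986.
I(r) = log|p(0)| + (inside sum) = 3.4012 + 1.0986 = 4.4998.
Note: since some zeros are outside |z| ≤ r, the simplified n·log(r) form does NOT apply — only the inside zeros contribute.

I(r) ≈ 4.4998.


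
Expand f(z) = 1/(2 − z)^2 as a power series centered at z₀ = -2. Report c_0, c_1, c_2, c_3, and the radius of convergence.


Let w = z − z₀, so z = z₀ + w.
Then 2 − z = 2 − (z₀ + w) = (2 − z₀) − w = 4 − w.
f(z) = 1/(4 − w)^2 = (1/(4)^2) · (1 − w/(4))^{−2}.
By the binomial series (1−u)^{−2} = Σ_{n≥0} C(n+1, 1) u^n for |u|<1, with u = w/(4):
  c_n = C(n+1, 1) / (4)^(n+2).
  c_0 = 1/(4)^2 = 1/16.
  c_1 = 2/(4)^3 = 1/32.
  c_2 = 3/(4)^4 = 3/256.
  c_3 = 4/(4)^5 = 1/256.
The series is valid for |w/d| < 1, i.e. |z − z₀| < |d|.
Radius of convergence: R = |2 − z₀| = |4| = 4 (distance from z₀ to the singularity z = 2).

c_0 = 1/16, c_1 = 1/32, c_2 = 3/256, c_3 = 1/256; R = 4.


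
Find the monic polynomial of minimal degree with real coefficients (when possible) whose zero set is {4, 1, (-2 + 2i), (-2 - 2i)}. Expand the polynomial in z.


The polynomial is p(z) = ∏_{α ∈ S} (z − α), where S = {4, 1, (-2 + 2i), (-2 - 2i)}.
Expanding the product yields: p(z) = z^4 -z^3 -8·z^2 -24·z + 32.
Note conjugate pairs combine to real quadratics: (z − (-2+2i))(z − (-2−2i)) = z² + 4z + 8.
The resulting polynomial has degree 4 and real coefficients as required.

p(z) = z^4 -z^3 -8·z^2 -24·z + 32.


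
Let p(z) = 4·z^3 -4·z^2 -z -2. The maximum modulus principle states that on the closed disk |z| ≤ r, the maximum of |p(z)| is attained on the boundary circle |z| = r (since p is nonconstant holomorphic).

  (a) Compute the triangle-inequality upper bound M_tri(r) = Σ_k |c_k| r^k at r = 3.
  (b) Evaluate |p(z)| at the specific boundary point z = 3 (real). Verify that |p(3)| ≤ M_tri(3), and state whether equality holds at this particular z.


Coefficients: c_0 = -2, c_1 = -1, c_2 = -4, c_3 = 4. Radius r = 3.
Part (a). Triangle bound: M_tri(r) = Σ_k |c_k| r^k
  = |-2|·3^0 + |-1|·3^1 + |-4|·3^2 + |4|·3^3
  = 2 + 3 + 36 + 108 = 149.
This bounds M(r) := max_{|z|=r} |p(z)| from above; equality holds iff all terms c_k z^k can be made to align in phase at a single z on |z|=r.
Part (b). At z = 3 (real, on the circle |z| = r):
  p(3) = (-2)·3^0 + (-1)·3^1 + (-4)·3^2 + (4)·3^3 = 67.
  |p(3)| = 67.
Check: |p(3)| = 67 ≤ 149 = M_tri(3). ✓ Equality does not hold at z = 3 (the coefficients have mixed signs, so the terms do not all align in phase there).

M_tri(3) = 149; |p(3)| = 67; equality at z=3: no.


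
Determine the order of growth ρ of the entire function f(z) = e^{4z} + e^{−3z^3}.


Each summand is entire of order 1 and 3 respectively (as in the single-exponential case). The order of a sum is at most the max of the orders, so ρ ≤ 3. For the lower bound: on |z|=r choose arg z so that -3z^3 is real positive; then |e^{-3z^3}| = e^{3r^3} while |e^{4z}| ≤ e^{4r^1} = o(e^{3r^3}). So |f| ≥ e^{3r^3}(1 − o(1)) and ρ ≥ 3. Hence ρ = max(1, 3) = 3.
Therefore ρ = 3.

Order ρ = 3.


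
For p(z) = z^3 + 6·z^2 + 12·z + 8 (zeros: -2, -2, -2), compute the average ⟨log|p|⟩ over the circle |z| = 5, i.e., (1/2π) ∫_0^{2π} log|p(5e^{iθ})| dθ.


Zeros: -2, -2, -2; r = 5.
Inside |z| < r: -2, -2, -2. Outside (|z| ≥ r): ∅.
p(0) = 8, so log|p(0)| = log(8) = 2.0794.
Apply Jensen: I(r) = log|p(0)| + Σ_k log(r/|z_k|), summed over zeros inside |z| < r.
  log(r/|z_k|) for z_k = -2: log(5/2) = 0.9163
  log(r/|z_k|) for z_k = -2: log(5/2) = 0.9163
  log(r/|z_k|) for z_k = -2: log(5/2) = 0.9163
Sum over inside zeros: 2.7489.
I(r) = log|p(0)| + (inside sum) = 2.0794 + 2.7489 = 4.8283.
Closed form (all zeros inside, monic): I(r) = n·log(r) = 3·log(5) = 4.8283. ✓

I(r) ≈ 4.8283.


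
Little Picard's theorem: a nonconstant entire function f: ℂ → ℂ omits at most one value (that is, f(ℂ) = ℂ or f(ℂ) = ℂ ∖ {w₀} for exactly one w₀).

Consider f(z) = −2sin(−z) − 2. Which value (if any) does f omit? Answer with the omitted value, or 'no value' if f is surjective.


Little Picard bounds the complement of f(ℂ) to at most one point.
sin is entire and surjective onto ℂ: for every w ∈ ℂ, sin(ζ) = w has a solution ζ ∈ ℂ (e.g., via the complex inverse arcsin). With ζ = −z this gives z = ζ/(-1). Then -2·sin(−z) takes every value in -2·ℂ = ℂ, and adding -2 is a bijection of ℂ. So f is surjective and omits no value. (Note: only on the real line is sin bounded by [−1, 1].)

Omitted value: no value.


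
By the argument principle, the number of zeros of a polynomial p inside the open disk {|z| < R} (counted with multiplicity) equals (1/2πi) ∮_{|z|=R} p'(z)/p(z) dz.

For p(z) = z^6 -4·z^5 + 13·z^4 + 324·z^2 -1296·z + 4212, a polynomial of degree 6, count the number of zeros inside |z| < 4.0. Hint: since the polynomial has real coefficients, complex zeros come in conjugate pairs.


The zeros of p are: (2 + 3i), (2 - 3i), (3 + 3i), (3 - 3i), (-3 + 3i), (-3 - 3i).
Their magnitudes are: 3.606, 3.606, 4.243, 4.243, 4.243, 4.243.
Zeros with |z| < R = 4.0: (2 + 3i), (2 - 3i).
Count = 2.
By the argument principle, (1/2πi) ∮_{|z|=R} p'(z)/p(z) dz equals exactly this count.

Number of zeros inside |z| < 4.0: 2.


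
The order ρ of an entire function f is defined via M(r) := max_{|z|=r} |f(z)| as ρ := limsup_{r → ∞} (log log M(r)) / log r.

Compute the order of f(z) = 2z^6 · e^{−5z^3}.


M(r) = max_{|z|=r} |2|·|z|^6·|e^{−5z^3}| = 2·r^6 · e^{5r^3} (the factors attain their maxima compatibly on |z|=r). Then log M(r) = log 2 + 6·log r + 5r^3, dominated by the last term, so log log M(r) ~ 3·log r. The polynomial factor 2z^6 contributes only a log r term and does not affect the order. ρ = 3.
Therefore ρ = 3.

Order ρ = 3.


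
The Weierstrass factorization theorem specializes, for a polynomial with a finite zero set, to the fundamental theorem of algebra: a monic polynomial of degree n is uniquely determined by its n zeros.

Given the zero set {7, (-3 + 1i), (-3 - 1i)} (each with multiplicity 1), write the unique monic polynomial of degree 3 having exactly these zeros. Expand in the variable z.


The polynomial is p(z) = ∏_{α ∈ S} (z − α), where S = {7, (-3 + 1i), (-3 - 1i)}.
Expanding the product yields: p(z) = z^3 -z^2 -32·z -70.
Note conjugate pairs combine to real quadratics: (z − (-3+1i))(z − (-3−1i)) = z² + 6z + 10.
The resulting polynomial has degree 3 and real coefficients as required.

p(z) = z^3 -z^2 -32·z -70.


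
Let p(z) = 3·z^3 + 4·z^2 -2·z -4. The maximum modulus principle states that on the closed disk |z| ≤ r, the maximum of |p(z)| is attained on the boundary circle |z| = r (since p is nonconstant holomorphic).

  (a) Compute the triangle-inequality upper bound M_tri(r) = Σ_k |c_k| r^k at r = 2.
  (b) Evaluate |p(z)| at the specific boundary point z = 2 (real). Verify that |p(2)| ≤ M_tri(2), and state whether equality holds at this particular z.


Coefficients: c_0 = -4, c_1 = -2, c_2 = 4, c_3 = 3. Radius r = 2.
Part (a). Triangle bound: M_tri(r) = Σ_k |c_k| r^k
  = |-4|·2^0 + |-2|·2^1 + |4|·2^2 + |3|·2^3
  = 4 + 4 + 16 + 24 = 48.
This bounds M(r) := max_{|z|=r} |p(z)| from above; equality holds iff all terms c_k z^k can be made to align in phase at a single z on |z|=r.
Part (b). At z = 2 (real, on the circle |z| = r):
  p(2) = (-4)·2^0 + (-2)·2^1 + (4)·2^2 + (3)·2^3 = 32.
  |p(2)| = 32.
Check: |p(2)| = 32 ≤ 48 = M_tri(2). ✓ Equality does not hold at z = 2 (the coefficients have mixed signs, so the terms do not all align in phase there).

M_tri(2) = 48; |p(2)| = 32; equality at z=2: no.


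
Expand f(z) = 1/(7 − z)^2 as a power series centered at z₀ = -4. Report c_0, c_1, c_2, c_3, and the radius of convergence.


Let w = z − z₀, so z = z₀ + w.
Then 7 − z = 7 − (z₀ + w) = (7 − z₀) − w = 11 − w.
f(z) = 1/(11 − w)^2 = (1/(11)^2) · (1 − w/(11))^{−2}.
By the binomial series (1−u)^{−2} = Σ_{n≥0} C(n+1, 1) u^n for |u|<1, with u = w/(11):
  c_n = C(n+1, 1) / (11)^(n+2).
  c_0 = 1/(11)^2 = 1/121.
  c_1 = 2/(11)^3 = 2/1331.
  c_2 = 3/(11)^4 = 3/14641.
  c_3 = 4/(11)^5 = 4/161051.
The series is valid for |w/d| < 1, i.e. |z − z₀| < |d|.
Radius of convergence: R = |7 − z₀| = |11| = 11 (distance from z₀ to the singularity z = 7).

c_0 = 1/121, c_1 = 2/1331, c_2 = 3/14641, c_3 = 4/161051; R = 11.


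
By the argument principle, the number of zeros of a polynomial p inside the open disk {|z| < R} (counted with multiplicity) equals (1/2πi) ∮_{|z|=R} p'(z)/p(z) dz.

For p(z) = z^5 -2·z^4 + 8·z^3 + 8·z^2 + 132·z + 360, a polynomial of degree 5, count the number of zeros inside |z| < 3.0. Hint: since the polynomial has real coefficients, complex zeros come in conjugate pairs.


The zeros of p are: (-1 + 3i), (-1 - 3i), (3 + 3i), (3 - 3i), -2.
Their magnitudes are: 3.162, 3.162, 4.243, 4.243, 2.
Zeros with |z| < R = 3.0: -2.
Count = 1.
By the argument principle, (1/2πi) ∮_{|z|=R} p'(z)/p(z) dz equals exactly this count.

Number of zeros inside |z| < 3.0: 1.


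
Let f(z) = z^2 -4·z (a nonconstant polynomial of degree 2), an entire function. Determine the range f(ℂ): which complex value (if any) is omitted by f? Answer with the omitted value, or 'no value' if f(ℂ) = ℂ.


Little Picard bounds the complement of f(ℂ) to at most one point.
For every w ∈ ℂ, the equation p(z) − w = 0 is a nonconstant polynomial in z and hence has at least one root by the fundamental theorem of algebra. So p is surjective onto ℂ, omitting no value.

Omitted value: no value.


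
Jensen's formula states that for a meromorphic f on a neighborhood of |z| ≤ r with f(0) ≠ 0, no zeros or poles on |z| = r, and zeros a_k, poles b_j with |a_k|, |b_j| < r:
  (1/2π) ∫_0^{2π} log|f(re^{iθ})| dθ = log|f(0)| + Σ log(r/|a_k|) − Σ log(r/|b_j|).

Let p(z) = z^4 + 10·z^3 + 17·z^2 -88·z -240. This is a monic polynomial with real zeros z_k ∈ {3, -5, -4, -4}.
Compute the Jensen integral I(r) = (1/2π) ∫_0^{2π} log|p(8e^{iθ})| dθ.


Zeros: -5, -4, -4, 3; r = 8.
Inside |z| < r: -5, -4, -4, 3. Outside (|z| ≥ r): ∅.
p(0) = -240, so log|p(0)| = log(240) = 5.4806.
Apply Jensen: I(r) = log|p(0)| + Σ_k log(r/|z_k|), summed over zeros inside |z| < r.
  log(r/|z_k|) for z_k = 3: log(8/3) = 0.9808
  log(r/|z_k|) for z_k = -5: log(8/5) = 0.4700
  log(r/|z_k|) for z_k = -4: log(8/4) = 0.6931
  log(r/|z_k|) for z_k = -4: log(8/4) = 0.6931
Sum over inside zeros: 2.8371.
I(r) = log|p(0)| + (inside sum) = 5.4806 + 2.8371 = 8.3178.
Closed form (all zeros inside, monic): I(r) = n·log(r) = 4·log(8) = 8.3178. ✓

I(r) ≈ 8.3178.


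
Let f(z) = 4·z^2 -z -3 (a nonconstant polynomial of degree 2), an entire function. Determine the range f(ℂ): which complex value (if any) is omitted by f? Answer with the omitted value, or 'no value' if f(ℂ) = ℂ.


Little Picard bounds the complement of f(ℂ) to at most one point.
For every w ∈ ℂ, the equation p(z) − w = 0 is a nonconstant polynomial in z and hence has at least one root by the fundamental theorem of algebra. So p is surjective onto ℂ, omitting no value.

Omitted value: no value.


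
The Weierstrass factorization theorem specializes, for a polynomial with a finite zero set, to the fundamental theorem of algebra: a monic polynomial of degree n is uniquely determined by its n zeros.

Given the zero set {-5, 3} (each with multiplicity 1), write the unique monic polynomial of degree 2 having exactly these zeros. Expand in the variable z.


The polynomial is p(z) = ∏_{α ∈ S} (z − α), where S = {-5, 3}.
Expanding the product yields: p(z) = z^2 + 2·z -15.
The resulting polynomial has degree 2 and real coefficients as required.

p(z) = z^2 + 2·z -15.


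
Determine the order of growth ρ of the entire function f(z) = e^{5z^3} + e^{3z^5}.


Each summand is entire of order 3 and 5 respectively (as in the single-exponential case). The order of a sum is at most the max of the orders, so ρ ≤ 5. For the lower bound: on |z|=r choose arg z so that 3z^5 is real positive; then |e^{3z^5}| = e^{3r^5} while |e^{5z^3}| ≤ e^{5r^3} = o(e^{3r^5}). So |f| ≥ e^{3r^5}(1 − o(1)) and ρ ≥ 5. Hence ρ = max(3, 5) = 5.
Therefore ρ = 5.

Order ρ = 5.


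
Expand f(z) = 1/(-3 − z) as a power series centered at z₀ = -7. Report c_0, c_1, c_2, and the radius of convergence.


Let w = z − z₀, so z = z₀ + w.
Then -3 − z = -3 − (z₀ + w) = (-3 − z₀) − w = 4 − w.
f(z) = 1/(4 − w) = (1/(4)) · 1/(1 − w/(4)) = Σ_{n≥0} w^n / (4)^(n+1).
So c_n = 1/(4)^(n+1):
  c_0 = 1/(4)^1 = 1/4.
  c_1 = 1/(4)^2 = 1/16.
  c_2 = 1/(4)^3 = 1/64.
The series is valid for |w/d| < 1, i.e. |z − z₀| < |d|.
Radius of convergence: R = |-3 − z₀| = |4| = 4 (distance from z₀ to the singularity z = -3).

c_0 = 1/4, c_1 = 1/16, c_2 = 1/64; R = 4.


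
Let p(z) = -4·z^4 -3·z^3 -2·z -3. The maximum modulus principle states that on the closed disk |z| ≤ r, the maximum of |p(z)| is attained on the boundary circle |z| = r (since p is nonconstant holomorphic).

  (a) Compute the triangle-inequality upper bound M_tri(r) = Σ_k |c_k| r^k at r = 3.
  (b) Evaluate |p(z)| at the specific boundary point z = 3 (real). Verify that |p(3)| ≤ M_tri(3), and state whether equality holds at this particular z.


Coefficients: c_0 = -3, c_1 = -2, c_2 = 0, c_3 = -3, c_4 = -4. Radius r = 3.
Part (a). Triangle bound: M_tri(r) = Σ_k |c_k| r^k
  = |-3|·3^0 + |-2|·3^1 + |0|·3^2 + |-3|·3^3 + |-4|·3^4
  = 3 + 6 + 0 + 81 + 324 = 414.
This bounds M(r) := max_{|z|=r} |p(z)| from above; equality holds iff all terms c_k z^k can be made to align in phase at a single z on |z|=r.
Part (b). At z = 3 (real, on the circle |z| = r):
  p(3) = (-3)·3^0 + (-2)·3^1 + (0)·3^2 + (-3)·3^3 + (-4)·3^4 = -414.
  |p(3)| = 414.
Since all nonzero coefficients share the same sign, |p(3)| = 414 = M_tri(3); the triangle bound is attained at z = 3, so in fact M(r) = 414.

M_tri(3) = 414; |p(3)| = 414; equality at z=3: yes.


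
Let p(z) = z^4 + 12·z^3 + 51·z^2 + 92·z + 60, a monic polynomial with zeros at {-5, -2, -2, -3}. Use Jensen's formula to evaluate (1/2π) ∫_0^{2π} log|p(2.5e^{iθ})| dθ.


Zeros: -5, -3, -2, -2; r = 2.5.
Inside |z| < r: -2, -2. Outside (|z| ≥ r): -5, -3.
p(0) = 60, so log|p(0)| = log(60) = 4.0943.
Apply Jensen: I(r) = log|p(0)| + Σ_k log(r/|z_k|), summed over zeros inside |z| < r.
  log(r/|z_k|) for z_k = -2: log(2.5/2) = 0.2231
  log(r/|z_k|) for z_k = -2: log(2.5/2) = 0.2231
  Outside zeros (-5, -3) contribute nothing to the Jensen sum.
Sum over inside zeros: 0.4463.
I(r) = log|p(0)| + (inside sum) = 4.0943 + 0.4463 = 4.5406.
Note: since some zeros are outside |z| ≤ r, the simplified n·log(r) form does NOT apply — only the inside zeros contribute.

I(r) ≈ 4.5406.


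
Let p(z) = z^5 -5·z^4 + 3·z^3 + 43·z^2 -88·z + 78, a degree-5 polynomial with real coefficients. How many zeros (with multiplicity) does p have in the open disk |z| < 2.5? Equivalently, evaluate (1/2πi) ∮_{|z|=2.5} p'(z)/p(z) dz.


The zeros of p are: -3, (1 + 1i), (1 - 1i), (3 + 2i), (3 - 2i).
Their magnitudes are: 3, 1.414, 1.414, 3.606, 3.606.
Zeros with |z| < R = 2.5: (1 + 1i), (1 - 1i).
Count = 2.
By the argument principle, (1/2πi) ∮_{|z|=R} p'(z)/p(z) dz equals exactly this count.

Number of zeros inside |z| < 2.5: 2.


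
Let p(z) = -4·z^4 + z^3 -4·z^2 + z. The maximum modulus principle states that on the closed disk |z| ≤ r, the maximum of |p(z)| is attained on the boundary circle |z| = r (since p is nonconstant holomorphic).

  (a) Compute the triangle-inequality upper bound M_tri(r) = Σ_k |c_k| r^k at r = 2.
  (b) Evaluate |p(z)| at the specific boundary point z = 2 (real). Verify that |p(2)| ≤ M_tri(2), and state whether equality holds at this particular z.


Coefficients: c_0 = 0, c_1 = 1, c_2 = -4, c_3 = 1, c_4 = -4. Radius r = 2.
Part (a). Triangle bound: M_tri(r) = Σ_k |c_k| r^k
  = |0|·2^0 + |1|·2^1 + |-4|·2^2 + |1|·2^3 + |-4|·2^4
  = 0 + 2 + 16 + 8 + 64 = 90.
This bounds M(r) := max_{|z|=r} |p(z)| from above; equality holds iff all terms c_k z^k can be made to align in phase at a single z on |z|=r.
Part (b). At z = 2 (real, on the circle |z| = r):
  p(2) = (0)·2^0 + (1)·2^1 + (-4)·2^2 + (1)·2^3 + (-4)·2^4 = -70.
  |p(2)| = 70.
Check: |p(2)| = 70 ≤ 90 = M_tri(2). ✓ Equality does not hold at z = 2 (the coefficients have mixed signs, so the terms do not all align in phase there).

M_tri(2) = 90; |p(2)| = 70; equality at z=2: no.


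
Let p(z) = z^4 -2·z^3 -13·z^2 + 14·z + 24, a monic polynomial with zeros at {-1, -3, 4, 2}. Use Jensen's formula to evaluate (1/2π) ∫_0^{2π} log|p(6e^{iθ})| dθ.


Zeros: -3, -1, 2, 4; r = 6.
Inside |z| < r: -3, -1, 2, 4. Outside (|z| ≥ r): ∅.
p(0) = 24, so log|p(0)| = log(24) = 3.1781.
Apply Jensen: I(r) = log|p(0)| + Σ_k log(r/|z_k|), summed over zeros inside |z| < r.
  log(r/|z_k|) for z_k = -1: log(6/1) = 1.7918
  log(r/|z_k|) for z_k = -3: log(6/3) = 0.6931
  log(r/|z_k|) for z_k = 4: log(6/4) = 0.4055
  log(r/|z_k|) for z_k = 2: log(6/2) = 1.0986
Sum over inside zeros: 3.9890.
I(r) = log|p(0)| + (inside sum) = 3.1781 + 3.9890 = 7.1670.
Closed form (all zeros inside, monic): I(r) = n·log(r) = 4·log(6) = 7.1670. ✓

I(r) ≈ 7.1670.


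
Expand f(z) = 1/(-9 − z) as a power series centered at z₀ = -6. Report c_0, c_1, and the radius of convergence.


Let w = z − z₀, so z = z₀ + w.
Then -9 − z = -9 − (z₀ + w) = (-9 − z₀) − w = -3 − w.
f(z) = 1/(-3 − w) = (1/(-3)) · 1/(1 − w/(-3)) = Σ_{n≥0} w^n / (-3)^(n+1).
So c_n = 1/(-3)^(n+1):
  c_0 = 1/(-3)^1 = -1/3.
  c_1 = 1/(-3)^2 = 1/9.
The series is valid for |w/d| < 1, i.e. |z − z₀| < |d|.
Radius of convergence: R = |-9 − z₀| = |-3| = 3 (distance from z₀ to the singularity z = -9).

c_0 = -1/3, c_1 = 1/9; R = 3.
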